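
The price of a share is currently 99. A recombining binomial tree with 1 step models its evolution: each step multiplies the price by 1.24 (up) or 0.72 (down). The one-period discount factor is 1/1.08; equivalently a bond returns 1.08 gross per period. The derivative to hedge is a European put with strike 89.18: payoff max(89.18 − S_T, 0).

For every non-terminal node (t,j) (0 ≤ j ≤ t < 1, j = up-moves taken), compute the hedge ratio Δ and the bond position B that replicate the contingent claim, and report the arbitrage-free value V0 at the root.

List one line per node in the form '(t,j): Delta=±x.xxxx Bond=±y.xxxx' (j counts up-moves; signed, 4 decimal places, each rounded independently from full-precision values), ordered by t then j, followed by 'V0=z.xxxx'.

(0,0): Delta=-0.3477 Bond=39.5228
V0=5.0997

Risk-neutral probability p* = (R−d)/(u−d) = (1.08−0.72)/(1.24−0.72) = 0.6923.
Payoff layer (t=1): V(1,0)=17.9000, V(1,1)=0.0000
  t=0,j=0: stock 99.0000 → up 122.7600 (V=0.0000), down 71.2800 (V=17.9000). Price 5.0997; hedge Δ=-0.3477, bond B=39.5228.
Check: Δ(0,0)·S0 + B(0,0) = 5.0997 = V0.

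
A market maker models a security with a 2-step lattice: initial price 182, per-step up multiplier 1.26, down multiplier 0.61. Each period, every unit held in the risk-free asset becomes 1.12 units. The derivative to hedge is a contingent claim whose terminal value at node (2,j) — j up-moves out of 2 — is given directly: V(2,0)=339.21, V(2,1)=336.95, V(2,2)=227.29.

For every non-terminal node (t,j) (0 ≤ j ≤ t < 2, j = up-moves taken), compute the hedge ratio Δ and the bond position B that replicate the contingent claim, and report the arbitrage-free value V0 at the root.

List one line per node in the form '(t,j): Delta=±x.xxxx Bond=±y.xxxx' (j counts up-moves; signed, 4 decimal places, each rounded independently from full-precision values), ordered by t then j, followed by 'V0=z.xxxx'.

(0,0): Delta=-0.6531 Bond=333.7370
(1,0): Delta=-0.0313 Bond=304.7598
(1,1): Delta=-0.7357 Bond=392.7337
V0=214.8803

The replicating-portfolio and risk-neutral prices coincide; use p* = (1.12−0.61)/(1.26−0.61) = 0.7846 for the latter.
At expiry t=2: V(2,0)=339.2100, V(2,1)=336.9500, V(2,2)=227.2900
Node (1,0) S=111.0200: V=(p*·336.9500+(1−p*)·339.2100)/1.12=301.2828; Δ=(336.9500−339.2100)/(139.8852−67.7222)=-0.0313; B=V−Δ·S=304.7598
Node (1,1) S=229.3200: V=(p*·227.2900+(1−p*)·336.9500)/1.12=224.0260; Δ=(227.2900−336.9500)/(288.9432−139.8852)=-0.7357; B=V−Δ·S=392.7337
Node (0,0) S=182.0000: V=(p*·224.0260+(1−p*)·301.2828)/1.12=214.8803; Δ=(224.0260−301.2828)/(229.3200−111.0200)=-0.6531; B=V−Δ·S=333.7370
Check: Δ(0,0)·S0 + B(0,0) = 214.8803 = V0.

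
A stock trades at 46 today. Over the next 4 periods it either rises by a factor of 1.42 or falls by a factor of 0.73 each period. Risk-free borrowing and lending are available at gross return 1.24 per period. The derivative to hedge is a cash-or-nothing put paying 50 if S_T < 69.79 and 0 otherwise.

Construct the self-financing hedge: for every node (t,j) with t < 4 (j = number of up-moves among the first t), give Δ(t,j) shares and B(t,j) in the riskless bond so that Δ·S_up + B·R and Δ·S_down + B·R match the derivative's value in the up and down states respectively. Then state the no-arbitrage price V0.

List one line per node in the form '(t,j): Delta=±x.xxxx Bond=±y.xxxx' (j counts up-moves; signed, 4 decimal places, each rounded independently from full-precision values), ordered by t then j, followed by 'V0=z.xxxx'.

(0,0): Delta=-0.3533 Bond=22.1752
(1,0): Delta=-0.7667 Bond=41.3816
(1,1): Delta=-0.2782 Bond=22.5969
(2,0): Delta=0.0000 Bond=32.5182
(2,1): Delta=-0.9058 Bond=57.9468
(2,2): Delta=-0.1644 Bond=17.4578
(3,0): Delta=0.0000 Bond=40.3226
(3,1): Delta=0.0000 Bond=40.3226
(3,2): Delta=-1.0702 Bond=82.9827
(3,3): Delta=0.0000 Bond=0.0000
V0=5.9256

Under the risk-neutral measure, an up-move has probability p* = (R−d)/(u−d) = 0.7391 and values discount at R = 1.24.
Payoff layer (t=4): V(4,0)=50.0000, V(4,1)=50.0000, V(4,2)=50.0000, V(4,3)=0.0000, V(4,4)=0.0000
(3,0): S=17.8948. Δ = (V_up−V_dn)/(S_up−S_dn) = (50.0000−50.0000)/(25.4106−13.0632) = 0.0000. V = [p*·50.0000 + (1−p*)·50.0000]/1.24 = 40.3226. B = V − Δ·S = 40.3226.
(3,1): S=34.8090. Δ = (V_up−V_dn)/(S_up−S_dn) = (50.0000−50.0000)/(49.4288−25.4106) = 0.0000. V = [p*·50.0000 + (1−p*)·50.0000]/1.24 = 40.3226. B = V − Δ·S = 40.3226.
(3,2): S=67.7107. Δ = (V_up−V_dn)/(S_up−S_dn) = (0.0000−50.0000)/(96.1492−49.4288) = -1.0702. V = [p*·0.0000 + (1−p*)·50.0000]/1.24 = 10.5189. B = V − Δ·S = 82.9827.
(3,3): S=131.7112. Δ = (V_up−V_dn)/(S_up−S_dn) = (0.0000−0.0000)/(187.0300−96.1492) = 0.0000. V = [p*·0.0000 + (1−p*)·0.0000]/1.24 = 0.0000. B = V − Δ·S = 0.0000.
(2,0): S=24.5134. Δ = (V_up−V_dn)/(S_up−S_dn) = (40.3226−40.3226)/(34.8090−17.8948) = 0.0000. V = [p*·40.3226 + (1−p*)·40.3226]/1.24 = 32.5182. B = V − Δ·S = 32.5182.
(2,1): S=47.6836. Δ = (V_up−V_dn)/(S_up−S_dn) = (10.5189−40.3226)/(67.7107−34.8090) = -0.9058. V = [p*·10.5189 + (1−p*)·40.3226]/1.24 = 14.7531. B = V − Δ·S = 57.9468.
(2,2): S=92.7544. Δ = (V_up−V_dn)/(S_up−S_dn) = (0.0000−10.5189)/(131.7112−67.7107) = -0.1644. V = [p*·0.0000 + (1−p*)·10.5189]/1.24 = 2.2130. B = V − Δ·S = 17.4578.
(1,0): S=33.5800. Δ = (V_up−V_dn)/(S_up−S_dn) = (14.7531−32.5182)/(47.6836−24.5134) = -0.7667. V = [p*·14.7531 + (1−p*)·32.5182]/1.24 = 15.6350. B = V − Δ·S = 41.3816.
(1,1): S=65.3200. Δ = (V_up−V_dn)/(S_up−S_dn) = (2.2130−14.7531)/(92.7544−47.6836) = -0.2782. V = [p*·2.2130 + (1−p*)·14.7531]/1.24 = 4.4228. B = V − Δ·S = 22.5969.
(0,0): S=46.0000. Δ = (V_up−V_dn)/(S_up−S_dn) = (4.4228−15.6350)/(65.3200−33.5800) = -0.3533. V = [p*·4.4228 + (1−p*)·15.6350]/1.24 = 5.9256. B = V − Δ·S = 22.1752.
Check: Δ(0,0)·S0 + B(0,0) = 5.9256 = V0.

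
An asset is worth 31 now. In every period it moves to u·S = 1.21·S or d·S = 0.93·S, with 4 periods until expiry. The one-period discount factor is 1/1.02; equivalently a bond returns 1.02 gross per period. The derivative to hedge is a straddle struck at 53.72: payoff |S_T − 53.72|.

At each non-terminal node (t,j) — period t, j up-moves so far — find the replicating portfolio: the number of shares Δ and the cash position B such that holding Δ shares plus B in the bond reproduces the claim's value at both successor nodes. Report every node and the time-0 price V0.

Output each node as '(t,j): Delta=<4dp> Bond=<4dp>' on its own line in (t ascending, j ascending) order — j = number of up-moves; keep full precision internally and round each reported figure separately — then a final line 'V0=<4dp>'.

(0,0): Delta=-0.9082 Bond=47.0343
(1,0): Delta=-1.0000 Bond=50.6216
(1,1): Delta=-0.7593 Bond=42.3879
(2,0): Delta=-1.0000 Bond=51.6340
(2,1): Delta=-1.0000 Bond=51.6340
(2,2): Delta=-0.3686 Bond=25.5057
(3,0): Delta=-1.0000 Bond=52.6667
(3,1): Delta=-1.0000 Bond=52.6667
(3,2): Delta=-1.0000 Bond=52.6667
(3,3): Delta=0.6559 Bond=-30.2470
V0=18.8801

No-arbitrage ⇒ martingale measure with p* = (R−d)/(u−d) = 0.3214.
Terminal values V(4,·): V(4,0)=30.5304, V(4,1)=23.5486, V(4,2)=14.4647, V(4,3)=2.6459, V(4,4)=12.7313
Node (3,0) S=24.9351: V=(p*·23.5486+(1−p*)·30.5304)/1.02=27.7316; Δ=(23.5486−30.5304)/(30.1714−23.1896)=-1.0000; B=V−Δ·S=52.6667
Node (3,1) S=32.4424: V=(p*·14.4647+(1−p*)·23.5486)/1.02=20.2243; Δ=(14.4647−23.5486)/(39.2553−30.1714)=-1.0000; B=V−Δ·S=52.6667
Node (3,2) S=42.2100: V=(p*·2.6459+(1−p*)·14.4647)/1.02=10.4567; Δ=(2.6459−14.4647)/(51.0741−39.2553)=-1.0000; B=V−Δ·S=52.6667
Node (3,3) S=54.9184: V=(p*·12.7313+(1−p*)·2.6459)/1.02=5.7722; Δ=(12.7313−2.6459)/(66.4513−51.0741)=0.6559; B=V−Δ·S=-30.2470
Node (2,0) S=26.8119: V=(p*·20.2243+(1−p*)·27.7316)/1.02=24.8221; Δ=(20.2243−27.7316)/(32.4424−24.9351)=-1.0000; B=V−Δ·S=51.6340
Node (2,1) S=34.8843: V=(p*·10.4567+(1−p*)·20.2243)/1.02=16.7497; Δ=(10.4567−20.2243)/(42.2100−32.4424)=-1.0000; B=V−Δ·S=51.6340
Node (2,2) S=45.3871: V=(p*·5.7722+(1−p*)·10.4567)/1.02=8.7754; Δ=(5.7722−10.4567)/(54.9184−42.2100)=-0.3686; B=V−Δ·S=25.5057
Node (1,0) S=28.8300: V=(p*·16.7497+(1−p*)·24.8221)/1.02=21.7916; Δ=(16.7497−24.8221)/(34.8843−26.8119)=-1.0000; B=V−Δ·S=50.6216
Node (1,1) S=37.5100: V=(p*·8.7754+(1−p*)·16.7497)/1.02=13.9084; Δ=(8.7754−16.7497)/(45.3871−34.8843)=-0.7593; B=V−Δ·S=42.3879
Node (0,0) S=31.0000: V=(p*·13.9084+(1−p*)·21.7916)/1.02=18.8801; Δ=(13.9084−21.7916)/(37.5100−28.8300)=-0.9082; B=V−Δ·S=47.0343
The time-0 hedge costs 18.8801, which is the no-arbitrage price.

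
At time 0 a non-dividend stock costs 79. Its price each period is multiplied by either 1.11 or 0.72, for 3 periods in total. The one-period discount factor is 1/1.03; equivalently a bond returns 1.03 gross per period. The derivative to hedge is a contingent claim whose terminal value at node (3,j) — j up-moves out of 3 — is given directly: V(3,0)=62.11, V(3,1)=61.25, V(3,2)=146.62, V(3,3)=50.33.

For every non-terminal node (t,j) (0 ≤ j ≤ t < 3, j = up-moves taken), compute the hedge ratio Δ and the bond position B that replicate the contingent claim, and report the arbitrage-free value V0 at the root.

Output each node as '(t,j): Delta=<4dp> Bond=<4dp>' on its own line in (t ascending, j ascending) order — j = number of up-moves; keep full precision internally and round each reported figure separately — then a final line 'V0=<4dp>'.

Under the risk-neutral measure, an up-move has probability p* = (R−d)/(u−d) = 0.7949 and values discount at R = 1.03.
At expiry t=3: V(3,0)=62.1100, V(3,1)=61.2500, V(3,2)=146.6200, V(3,3)=50.3300
  t=2,j=0: stock 40.9536 → up 45.4585 (V=61.2500), down 29.4866 (V=62.1100). Price 59.6373; hedge Δ=-0.0538, bond B=61.8424.
  t=2,j=1: stock 63.1368 → up 70.0818 (V=146.6200), down 45.4585 (V=61.2500). Price 125.3478; hedge Δ=3.4670, bond B=-93.5497.
  t=2,j=2: stock 97.3359 → up 108.0428 (V=50.3300), down 70.0818 (V=146.6200). Price 68.0406; hedge Δ=-2.5366, bond B=314.9380.
  t=1,j=0: stock 56.8800 → up 63.1368 (V=125.3478), down 40.9536 (V=59.6373). Price 108.6104; hedge Δ=2.9622, bond B=-59.8780.
  t=1,j=1: stock 87.6900 → up 97.3359 (V=68.0406), down 63.1368 (V=125.3478). Price 77.4717; hedge Δ=-1.6757, bond B=224.4133.
  t=0,j=0: stock 79.0000 → up 87.6900 (V=77.4717), down 56.8800 (V=108.6104). Price 81.4167; hedge Δ=-1.0107, bond B=161.2593.
Check: Δ(0,0)·S0 + B(0,0) = 81.4167 = V0.

(0,0): Delta=-1.0107 Bond=161.2593
(1,0): Delta=2.9622 Bond=-59.8780
(1,1): Delta=-1.6757 Bond=224.4133
(2,0): Delta=-0.0538 Bond=61.8424
(2,1): Delta=3.4670 Bond=-93.5497
(2,2): Delta=-2.5366 Bond=314.9380
V0=81.4167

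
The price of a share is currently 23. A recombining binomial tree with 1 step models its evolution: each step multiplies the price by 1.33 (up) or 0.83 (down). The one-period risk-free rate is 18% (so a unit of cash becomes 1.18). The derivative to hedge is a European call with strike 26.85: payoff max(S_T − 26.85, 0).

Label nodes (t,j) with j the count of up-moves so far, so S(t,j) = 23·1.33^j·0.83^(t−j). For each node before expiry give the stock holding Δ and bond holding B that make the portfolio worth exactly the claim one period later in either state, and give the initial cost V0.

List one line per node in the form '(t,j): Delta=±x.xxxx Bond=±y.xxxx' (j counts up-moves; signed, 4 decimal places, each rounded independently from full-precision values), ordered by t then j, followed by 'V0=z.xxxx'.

Risk-neutral probability p* = (R−d)/(u−d) = (1.18−0.83)/(1.33−0.83) = 0.7000.
At expiry t=1: V(1,0)=0.0000, V(1,1)=3.7400
Node (0,0) S=23.0000: V=(p*·3.7400+(1−p*)·0.0000)/1.18=2.2186; Δ=(3.7400−0.0000)/(30.5900−19.0900)=0.3252; B=V−Δ·S=-5.2614
Check: Δ(0,0)·S0 + B(0,0) = 2.2186 = V0.

(0,0): Delta=0.3252 Bond=-5.2614
V0=2.2186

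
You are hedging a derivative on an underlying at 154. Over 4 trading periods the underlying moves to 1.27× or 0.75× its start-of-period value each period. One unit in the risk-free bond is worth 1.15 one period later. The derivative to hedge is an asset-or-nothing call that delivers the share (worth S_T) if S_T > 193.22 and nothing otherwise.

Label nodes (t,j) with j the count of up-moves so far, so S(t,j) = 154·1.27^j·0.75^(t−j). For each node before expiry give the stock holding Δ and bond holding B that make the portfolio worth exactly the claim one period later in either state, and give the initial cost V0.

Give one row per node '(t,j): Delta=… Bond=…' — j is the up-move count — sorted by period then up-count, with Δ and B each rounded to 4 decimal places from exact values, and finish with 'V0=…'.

(0,0): Delta=1.4088 Bond=-79.9231
(1,0): Delta=1.7625 Bond=-132.7611
(1,1): Delta=1.3461 Bond=-79.6567
(2,0): Delta=0.0000 Bond=0.0000
(2,1): Delta=2.0747 Bond=-198.4778
(2,2): Delta=1.2171 Bond=-59.5434
(3,0): Delta=0.0000 Bond=0.0000
(3,1): Delta=0.0000 Bond=0.0000
(3,2): Delta=2.4423 Bond=-296.7244
(3,3): Delta=1.0000 Bond=0.0000
V0=137.0335

Risk-neutral probability p* = (R−d)/(u−d) = (1.15−0.75)/(1.27−0.75) = 0.7692.
At expiry t=4: V(4,0)=0.0000, V(4,1)=0.0000, V(4,2)=0.0000, V(4,3)=236.5882, V(4,4)=400.6227
  t=3,j=0: stock 64.9688 → up 82.5103 (V=0.0000), down 48.7266 (V=0.0000). Price 0.0000; hedge Δ=0.0000, bond B=0.0000.
  t=3,j=1: stock 110.0138 → up 139.7175 (V=0.0000), down 82.5103 (V=0.0000). Price 0.0000; hedge Δ=0.0000, bond B=0.0000.
  t=3,j=2: stock 186.2899 → up 236.5882 (V=236.5882), down 139.7175 (V=0.0000). Price 158.2530; hedge Δ=2.4423, bond B=-296.7244.
  t=3,j=3: stock 315.4510 → up 400.6227 (V=400.6227), down 236.5882 (V=236.5882). Price 315.4510; hedge Δ=1.0000, bond B=0.0000.
  t=2,j=0: stock 86.6250 → up 110.0138 (V=0.0000), down 64.9688 (V=0.0000). Price 0.0000; hedge Δ=0.0000, bond B=0.0000.
  t=2,j=1: stock 146.6850 → up 186.2900 (V=158.2530), down 110.0138 (V=0.0000). Price 105.8549; hedge Δ=2.0747, bond B=-198.4778.
  t=2,j=2: stock 248.3866 → up 315.4510 (V=315.4510), down 186.2899 (V=158.2530). Price 242.7605; hedge Δ=1.2171, bond B=-59.5434.
  t=1,j=0: stock 115.5000 → up 146.6850 (V=105.8549), down 86.6250 (V=0.0000). Price 70.8059; hedge Δ=1.7625, bond B=-132.7611.
  t=1,j=1: stock 195.5800 → up 248.3866 (V=242.7605), down 146.6850 (V=105.8549). Price 183.6234; hedge Δ=1.3461, bond B=-79.6567.
  t=0,j=0: stock 154.0000 → up 195.5800 (V=183.6234), down 115.5000 (V=70.8059). Price 137.0335; hedge Δ=1.4088, bond B=-79.9231.
Self-financing check: at every node Δ·S+B equals the discounted successor values.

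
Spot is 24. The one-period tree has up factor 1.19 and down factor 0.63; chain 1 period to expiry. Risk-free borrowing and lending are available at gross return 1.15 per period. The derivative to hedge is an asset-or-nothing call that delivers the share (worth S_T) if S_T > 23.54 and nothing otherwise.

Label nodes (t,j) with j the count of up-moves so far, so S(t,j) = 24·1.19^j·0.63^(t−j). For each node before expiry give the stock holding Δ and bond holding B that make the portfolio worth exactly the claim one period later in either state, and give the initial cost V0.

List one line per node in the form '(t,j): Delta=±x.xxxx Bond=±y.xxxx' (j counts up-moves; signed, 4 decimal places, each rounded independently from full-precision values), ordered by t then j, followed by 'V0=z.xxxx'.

Since d<R<u, set p* = (R−d)/(u−d) = 0.9286; price each node as the discounted p*-expectation of its children.
Terminal values V(1,·): V(1,0)=0.0000, V(1,1)=28.5600
(0,0): S=24.0000. Δ = (V_up−V_dn)/(S_up−S_dn) = (28.5600−0.0000)/(28.5600−15.1200) = 2.1250. V = [p*·28.5600 + (1−p*)·0.0000]/1.15 = 23.0609. B = V − Δ·S = -27.9391.
Each (Δ,B) replicates both successor values, so the strategy is self-financing and V0 is arbitrage-free.

(0,0): Delta=2.1250 Bond=-27.9391
V0=23.0609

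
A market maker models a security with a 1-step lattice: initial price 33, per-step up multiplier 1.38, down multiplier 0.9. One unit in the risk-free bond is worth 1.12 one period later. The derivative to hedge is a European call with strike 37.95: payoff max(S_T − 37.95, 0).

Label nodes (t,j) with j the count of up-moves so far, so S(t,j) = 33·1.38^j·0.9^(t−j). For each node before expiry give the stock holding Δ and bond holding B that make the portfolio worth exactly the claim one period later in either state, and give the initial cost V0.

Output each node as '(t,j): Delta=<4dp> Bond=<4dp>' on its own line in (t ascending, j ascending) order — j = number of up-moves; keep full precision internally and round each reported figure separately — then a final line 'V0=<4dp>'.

(0,0): Delta=0.4792 Bond=-12.7065
V0=3.1060

No-arbitrage ⇒ martingale measure with p* = (R−d)/(u−d) = 0.4583.
At expiry t=1: V(1,0)=0.0000, V(1,1)=7.5900
Node (0,0) S=33.0000: V=(p*·7.5900+(1−p*)·0.0000)/1.12=3.1060; Δ=(7.5900−0.0000)/(45.5400−29.7000)=0.4792; B=V−Δ·S=-12.7065
Each (Δ,B) replicates both successor values, so the strategy is self-financing and V0 is arbitrage-free.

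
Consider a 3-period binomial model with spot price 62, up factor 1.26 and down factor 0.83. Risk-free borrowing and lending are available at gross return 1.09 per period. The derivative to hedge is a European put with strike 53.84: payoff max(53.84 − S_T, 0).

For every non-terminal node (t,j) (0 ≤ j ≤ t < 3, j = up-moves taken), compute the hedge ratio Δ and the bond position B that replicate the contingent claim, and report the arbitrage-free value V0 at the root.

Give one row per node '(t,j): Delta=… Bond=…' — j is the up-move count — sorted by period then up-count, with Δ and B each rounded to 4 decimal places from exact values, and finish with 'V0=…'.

(0,0): Delta=-0.0910 Bond=6.5231
(1,0): Delta=-0.3016 Bond=17.9501
(1,1): Delta=-0.0002 Bond=0.0226
(2,0): Delta=-1.0000 Bond=49.3945
(2,1): Delta=-0.0008 Bond=0.0622
(2,2): Delta=0.0000 Bond=0.0000
V0=0.8825

Under the risk-neutral measure, an up-move has probability p* = (R−d)/(u−d) = 0.6047 and values discount at R = 1.09.
Payoff layer (t=3): V(3,0)=18.3892, V(3,1)=0.0231, V(3,2)=0.0000, V(3,3)=0.0000
(2,0): S=42.7118. Δ = (V_up−V_dn)/(S_up−S_dn) = (0.0231−18.3892)/(53.8169−35.4508) = -1.0000. V = [p*·0.0231 + (1−p*)·18.3892]/1.09 = 6.6827. B = V − Δ·S = 49.3945.
(2,1): S=64.8396. Δ = (V_up−V_dn)/(S_up−S_dn) = (0.0000−0.0231)/(81.6979−53.8169) = -0.0008. V = [p*·0.0000 + (1−p*)·0.0231]/1.09 = 0.0084. B = V − Δ·S = 0.0622.
(2,2): S=98.4312. Δ = (V_up−V_dn)/(S_up−S_dn) = (0.0000−0.0000)/(124.0233−81.6979) = 0.0000. V = [p*·0.0000 + (1−p*)·0.0000]/1.09 = 0.0000. B = V − Δ·S = 0.0000.
(1,0): S=51.4600. Δ = (V_up−V_dn)/(S_up−S_dn) = (0.0084−6.6827)/(64.8396−42.7118) = -0.3016. V = [p*·0.0084 + (1−p*)·6.6827]/1.09 = 2.4285. B = V − Δ·S = 17.9501.
(1,1): S=78.1200. Δ = (V_up−V_dn)/(S_up−S_dn) = (0.0000−0.0084)/(98.4312−64.8396) = -0.0002. V = [p*·0.0000 + (1−p*)·0.0084]/1.09 = 0.0030. B = V − Δ·S = 0.0226.
(0,0): S=62.0000. Δ = (V_up−V_dn)/(S_up−S_dn) = (0.0030−2.4285)/(78.1200−51.4600) = -0.0910. V = [p*·0.0030 + (1−p*)·2.4285]/1.09 = 0.8825. B = V − Δ·S = 6.5231.
Check: Δ(0,0)·S0 + B(0,0) = 0.8825 = V0.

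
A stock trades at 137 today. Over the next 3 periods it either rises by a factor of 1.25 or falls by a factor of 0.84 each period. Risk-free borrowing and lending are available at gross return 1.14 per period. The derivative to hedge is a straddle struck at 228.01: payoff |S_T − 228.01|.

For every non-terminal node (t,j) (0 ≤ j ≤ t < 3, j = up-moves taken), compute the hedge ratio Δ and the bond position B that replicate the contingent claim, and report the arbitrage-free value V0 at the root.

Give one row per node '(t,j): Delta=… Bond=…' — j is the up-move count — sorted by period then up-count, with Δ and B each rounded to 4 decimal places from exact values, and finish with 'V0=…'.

(0,0): Delta=-0.4196 Bond=95.3092
(1,0): Delta=-1.0000 Bond=175.4463
(1,1): Delta=-0.2766 Bond=84.1615
(2,0): Delta=-1.0000 Bond=200.0088
(2,1): Delta=-1.0000 Bond=200.0088
(2,2): Delta=-0.0983 Bond=57.7870
V0=37.8256

Under the risk-neutral measure, an up-move has probability p* = (R−d)/(u−d) = 0.7317 and values discount at R = 1.14.
Terminal payoffs: V(3,0)=146.8096, V(3,1)=107.1760, V(3,2)=48.1975, V(3,3)=39.5681
Node (2,0) S=96.6672: V=(p*·107.1760+(1−p*)·146.8096)/1.14=103.3416; Δ=(107.1760−146.8096)/(120.8340−81.2004)=-1.0000; B=V−Δ·S=200.0088
Node (2,1) S=143.8500: V=(p*·48.1975+(1−p*)·107.1760)/1.14=56.1588; Δ=(48.1975−107.1760)/(179.8125−120.8340)=-1.0000; B=V−Δ·S=200.0088
Node (2,2) S=214.0625: V=(p*·39.5681+(1−p*)·48.1975)/1.14=36.7398; Δ=(39.5681−48.1975)/(267.5781−179.8125)=-0.0983; B=V−Δ·S=57.7870
Node (1,0) S=115.0800: V=(p*·56.1588+(1−p*)·103.3416)/1.14=60.3663; Δ=(56.1588−103.3416)/(143.8500−96.6672)=-1.0000; B=V−Δ·S=175.4463
Node (1,1) S=171.2500: V=(p*·36.7398+(1−p*)·56.1588)/1.14=36.7980; Δ=(36.7398−56.1588)/(214.0625−143.8500)=-0.2766; B=V−Δ·S=84.1615
Node (0,0) S=137.0000: V=(p*·36.7980+(1−p*)·60.3663)/1.14=37.8256; Δ=(36.7980−60.3663)/(171.2500−115.0800)=-0.4196; B=V−Δ·S=95.3092
Root portfolio cost Δ·137+B reproduces V0=37.8256.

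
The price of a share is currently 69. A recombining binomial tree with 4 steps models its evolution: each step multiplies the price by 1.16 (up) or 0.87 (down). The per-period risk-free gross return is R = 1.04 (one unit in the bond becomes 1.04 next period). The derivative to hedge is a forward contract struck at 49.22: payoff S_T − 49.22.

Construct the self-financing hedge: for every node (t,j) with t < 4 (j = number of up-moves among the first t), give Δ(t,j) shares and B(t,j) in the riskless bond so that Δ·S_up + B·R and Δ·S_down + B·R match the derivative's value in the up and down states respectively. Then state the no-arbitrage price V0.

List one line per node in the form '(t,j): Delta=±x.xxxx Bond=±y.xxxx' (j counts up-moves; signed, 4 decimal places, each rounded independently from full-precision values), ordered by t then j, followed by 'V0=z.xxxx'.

No-arbitrage ⇒ martingale measure with p* = (R−d)/(u−d) = 0.5862.
Payoff layer (t=4): V(4,0)=-9.6901, V(4,1)=3.4866, V(4,2)=21.0554, V(4,3)=44.4806, V(4,4)=75.7141
Node (3,0) S=45.4367: V=(p*·3.4866+(1−p*)·-9.6901)/1.04=-1.8902; Δ=(3.4866−-9.6901)/(52.7066−39.5299)=1.0000; B=V−Δ·S=-47.3269
Node (3,1) S=60.5823: V=(p*·21.0554+(1−p*)·3.4866)/1.04=13.2554; Δ=(21.0554−3.4866)/(70.2754−52.7066)=1.0000; B=V−Δ·S=-47.3269
Node (3,2) S=80.7764: V=(p*·44.4806+(1−p*)·21.0554)/1.04=33.4494; Δ=(44.4806−21.0554)/(93.7006−70.2754)=1.0000; B=V−Δ·S=-47.3269
Node (3,3) S=107.7018: V=(p*·75.7141+(1−p*)·44.4806)/1.04=60.3749; Δ=(75.7141−44.4806)/(124.9341−93.7006)=1.0000; B=V−Δ·S=-47.3269
Node (2,0) S=52.2261: V=(p*·13.2554+(1−p*)·-1.8902)/1.04=6.7194; Δ=(13.2554−-1.8902)/(60.5823−45.4367)=1.0000; B=V−Δ·S=-45.5067
Node (2,1) S=69.6348: V=(p*·33.4494+(1−p*)·13.2554)/1.04=24.1281; Δ=(33.4494−13.2554)/(80.7764−60.5823)=1.0000; B=V−Δ·S=-45.5067
Node (2,2) S=92.8464: V=(p*·60.3749+(1−p*)·33.4494)/1.04=47.3397; Δ=(60.3749−33.4494)/(107.7018−80.7764)=1.0000; B=V−Δ·S=-45.5067
Node (1,0) S=60.0300: V=(p*·24.1281+(1−p*)·6.7194)/1.04=16.2736; Δ=(24.1281−6.7194)/(69.6348−52.2261)=1.0000; B=V−Δ·S=-43.7564
Node (1,1) S=80.0400: V=(p*·47.3397+(1−p*)·24.1281)/1.04=36.2836; Δ=(47.3397−24.1281)/(92.8464−69.6348)=1.0000; B=V−Δ·S=-43.7564
Node (0,0) S=69.0000: V=(p*·36.2836+(1−p*)·16.2736)/1.04=26.9265; Δ=(36.2836−16.2736)/(80.0400−60.0300)=1.0000; B=V−Δ·S=-42.0735
Root portfolio cost Δ·69+B reproduces V0=26.9265.

(0,0): Delta=1.0000 Bond=-42.0735
(1,0): Delta=1.0000 Bond=-43.7564
(1,1): Delta=1.0000 Bond=-43.7564
(2,0): Delta=1.0000 Bond=-45.5067
(2,1): Delta=1.0000 Bond=-45.5067
(2,2): Delta=1.0000 Bond=-45.5067
(3,0): Delta=1.0000 Bond=-47.3269
(3,1): Delta=1.0000 Bond=-47.3269
(3,2): Delta=1.0000 Bond=-47.3269
(3,3): Delta=1.0000 Bond=-47.3269
V0=26.9265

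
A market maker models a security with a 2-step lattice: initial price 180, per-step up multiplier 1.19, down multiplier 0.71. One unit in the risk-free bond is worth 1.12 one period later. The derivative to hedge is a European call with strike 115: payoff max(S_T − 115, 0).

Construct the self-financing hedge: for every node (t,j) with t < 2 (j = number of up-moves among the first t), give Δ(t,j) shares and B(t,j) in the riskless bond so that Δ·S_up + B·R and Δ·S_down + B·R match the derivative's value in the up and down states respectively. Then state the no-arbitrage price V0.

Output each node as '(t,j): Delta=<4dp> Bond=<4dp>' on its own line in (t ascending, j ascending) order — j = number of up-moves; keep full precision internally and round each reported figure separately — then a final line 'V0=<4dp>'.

Under the risk-neutral measure, an up-move has probability p* = (R−d)/(u−d) = 0.8542 and values discount at R = 1.12.
Terminal payoffs: V(2,0)=0.0000, V(2,1)=37.0820, V(2,2)=139.8980
Node (1,0) S=127.8000: V=(p*·37.0820+(1−p*)·0.0000)/1.12=28.2805; Δ=(37.0820−0.0000)/(152.0820−90.7380)=0.6045; B=V−Δ·S=-48.9736
Node (1,1) S=214.2000: V=(p*·139.8980+(1−p*)·37.0820)/1.12=111.5214; Δ=(139.8980−37.0820)/(254.8980−152.0820)=1.0000; B=V−Δ·S=-102.6786
Node (0,0) S=180.0000: V=(p*·111.5214+(1−p*)·28.2805)/1.12=88.7340; Δ=(111.5214−28.2805)/(214.2000−127.8000)=0.9634; B=V−Δ·S=-84.6845
The time-0 hedge costs 88.7340, which is the no-arbitrage price.

(0,0): Delta=0.9634 Bond=-84.6845
(1,0): Delta=0.6045 Bond=-48.9736
(1,1): Delta=1.0000 Bond=-102.6786
V0=88.7340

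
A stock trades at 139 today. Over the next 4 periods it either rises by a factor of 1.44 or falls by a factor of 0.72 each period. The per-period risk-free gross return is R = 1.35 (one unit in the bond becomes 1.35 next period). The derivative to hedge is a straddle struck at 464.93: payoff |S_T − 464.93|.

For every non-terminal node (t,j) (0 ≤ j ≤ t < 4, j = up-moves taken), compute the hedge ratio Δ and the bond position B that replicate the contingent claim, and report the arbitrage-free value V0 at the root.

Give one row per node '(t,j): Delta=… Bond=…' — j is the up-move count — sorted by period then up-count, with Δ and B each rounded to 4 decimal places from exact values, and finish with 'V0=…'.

Under the risk-neutral measure, an up-move has probability p* = (R−d)/(u−d) = 0.8750 and values discount at R = 1.35.
Terminal payoffs: V(4,0)=427.5753, V(4,1)=390.2207, V(4,2)=315.5114, V(4,3)=166.0927, V(4,4)=132.7446
(3,0): S=51.8815. Δ = (V_up−V_dn)/(S_up−S_dn) = (390.2207−427.5753)/(74.7093−37.3547) = -1.0000. V = [p*·390.2207 + (1−p*)·427.5753]/1.35 = 292.5111. B = V − Δ·S = 344.3926.
(3,1): S=103.7629. Δ = (V_up−V_dn)/(S_up−S_dn) = (315.5114−390.2207)/(149.4186−74.7093) = -1.0000. V = [p*·315.5114 + (1−p*)·390.2207]/1.35 = 240.6296. B = V − Δ·S = 344.3926.
(3,2): S=207.5259. Δ = (V_up−V_dn)/(S_up−S_dn) = (166.0927−315.5114)/(298.8373−149.4186) = -1.0000. V = [p*·166.0927 + (1−p*)·315.5114]/1.35 = 136.8667. B = V − Δ·S = 344.3926.
(3,3): S=415.0518. Δ = (V_up−V_dn)/(S_up−S_dn) = (132.7446−166.0927)/(597.6746−298.8373) = -0.1116. V = [p*·132.7446 + (1−p*)·166.0927]/1.35 = 101.4171. B = V − Δ·S = 147.7340.
(2,0): S=72.0576. Δ = (V_up−V_dn)/(S_up−S_dn) = (240.6296−292.5111)/(103.7629−51.8815) = -1.0000. V = [p*·240.6296 + (1−p*)·292.5111]/1.35 = 183.0480. B = V − Δ·S = 255.1056.
(2,1): S=144.1152. Δ = (V_up−V_dn)/(S_up−S_dn) = (136.8667−240.6296)/(207.5259−103.7629) = -1.0000. V = [p*·136.8667 + (1−p*)·240.6296]/1.35 = 110.9904. B = V − Δ·S = 255.1056.
(2,2): S=288.2304. Δ = (V_up−V_dn)/(S_up−S_dn) = (101.4171−136.8667)/(415.0518−207.5259) = -0.1708. V = [p*·101.4171 + (1−p*)·136.8667]/1.35 = 78.4061. B = V − Δ·S = 127.6417.
(1,0): S=100.0800. Δ = (V_up−V_dn)/(S_up−S_dn) = (110.9904−183.0480)/(144.1152−72.0576) = -1.0000. V = [p*·110.9904 + (1−p*)·183.0480]/1.35 = 88.8871. B = V − Δ·S = 188.9671.
(1,1): S=200.1600. Δ = (V_up−V_dn)/(S_up−S_dn) = (78.4061−110.9904)/(288.2304−144.1152) = -0.2261. V = [p*·78.4061 + (1−p*)·110.9904]/1.35 = 61.0957. B = V − Δ·S = 106.3516.
(0,0): S=139.0000. Δ = (V_up−V_dn)/(S_up−S_dn) = (61.0957−88.8871)/(200.1600−100.0800) = -0.2777. V = [p*·61.0957 + (1−p*)·88.8871]/1.35 = 47.8293. B = V − Δ·S = 86.4286.
The time-0 hedge costs 47.8293, which is the no-arbitrage price.

(0,0): Delta=-0.2777 Bond=86.4286
(1,0): Delta=-1.0000 Bond=188.9671
(1,1): Delta=-0.2261 Bond=106.3516
(2,0): Delta=-1.0000 Bond=255.1056
(2,1): Delta=-1.0000 Bond=255.1056
(2,2): Delta=-0.1708 Bond=127.6417
(3,0): Delta=-1.0000 Bond=344.3926
(3,1): Delta=-1.0000 Bond=344.3926
(3,2): Delta=-1.0000 Bond=344.3926
(3,3): Delta=-0.1116 Bond=147.7340
V0=47.8293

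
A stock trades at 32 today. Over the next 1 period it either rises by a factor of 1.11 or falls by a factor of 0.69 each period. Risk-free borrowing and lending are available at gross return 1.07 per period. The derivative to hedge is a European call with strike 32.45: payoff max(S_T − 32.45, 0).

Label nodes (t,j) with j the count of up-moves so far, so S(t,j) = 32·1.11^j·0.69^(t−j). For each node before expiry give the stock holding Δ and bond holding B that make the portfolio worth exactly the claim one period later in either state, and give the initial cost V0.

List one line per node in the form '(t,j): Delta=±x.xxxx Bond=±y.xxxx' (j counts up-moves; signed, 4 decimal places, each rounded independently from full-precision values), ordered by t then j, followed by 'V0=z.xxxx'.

(0,0): Delta=0.2284 Bond=-4.7136
V0=2.5959

No-arbitrage ⇒ martingale measure with p* = (R−d)/(u−d) = 0.9048.
Terminal payoffs: V(1,0)=0.0000, V(1,1)=3.0700
Node (0,0) S=32.0000: V=(p*·3.0700+(1−p*)·0.0000)/1.07=2.5959; Δ=(3.0700−0.0000)/(35.5200−22.0800)=0.2284; B=V−Δ·S=-4.7136
Check: Δ(0,0)·S0 + B(0,0) = 2.5959 = V0.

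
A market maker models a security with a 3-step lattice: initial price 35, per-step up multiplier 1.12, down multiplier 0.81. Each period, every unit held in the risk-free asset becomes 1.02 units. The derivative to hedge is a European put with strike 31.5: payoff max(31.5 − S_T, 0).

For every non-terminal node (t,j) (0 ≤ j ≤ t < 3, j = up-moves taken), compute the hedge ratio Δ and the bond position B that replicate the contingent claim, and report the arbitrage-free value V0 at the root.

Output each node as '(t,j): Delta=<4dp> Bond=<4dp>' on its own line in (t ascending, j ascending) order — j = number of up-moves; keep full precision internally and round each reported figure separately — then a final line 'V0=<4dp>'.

Under the risk-neutral measure, an up-move has probability p* = (R−d)/(u−d) = 0.6774 and values discount at R = 1.02.
At expiry t=3: V(3,0)=12.8996, V(3,1)=5.7809, V(3,2)=0.0000, V(3,3)=0.0000
Node (2,0) S=22.9635: V=(p*·5.7809+(1−p*)·12.8996)/1.02=7.9189; Δ=(5.7809−12.8996)/(25.7191−18.6004)=-1.0000; B=V−Δ·S=30.8824
Node (2,1) S=31.7520: V=(p*·0.0000+(1−p*)·5.7809)/1.02=1.8282; Δ=(0.0000−5.7809)/(35.5622−25.7191)=-0.5873; B=V−Δ·S=20.4762
Node (2,2) S=43.9040: V=(p*·0.0000+(1−p*)·0.0000)/1.02=0.0000; Δ=(0.0000−0.0000)/(49.1725−35.5622)=0.0000; B=V−Δ·S=0.0000
Node (1,0) S=28.3500: V=(p*·1.8282+(1−p*)·7.9189)/1.02=3.7186; Δ=(1.8282−7.9189)/(31.7520−22.9635)=-0.6930; B=V−Δ·S=23.3657
Node (1,1) S=39.2000: V=(p*·0.0000+(1−p*)·1.8282)/1.02=0.5782; Δ=(0.0000−1.8282)/(43.9040−31.7520)=-0.1504; B=V−Δ·S=6.4757
Node (0,0) S=35.0000: V=(p*·0.5782+(1−p*)·3.7186)/1.02=1.5600; Δ=(0.5782−3.7186)/(39.2000−28.3500)=-0.2894; B=V−Δ·S=11.6903
Root portfolio cost Δ·35+B reproduces V0=1.5600.

(0,0): Delta=-0.2894 Bond=11.6903
(1,0): Delta=-0.6930 Bond=23.3657
(1,1): Delta=-0.1504 Bond=6.4757
(2,0): Delta=-1.0000 Bond=30.8824
(2,1): Delta=-0.5873 Bond=20.4762
(2,2): Delta=0.0000 Bond=0.0000
V0=1.5600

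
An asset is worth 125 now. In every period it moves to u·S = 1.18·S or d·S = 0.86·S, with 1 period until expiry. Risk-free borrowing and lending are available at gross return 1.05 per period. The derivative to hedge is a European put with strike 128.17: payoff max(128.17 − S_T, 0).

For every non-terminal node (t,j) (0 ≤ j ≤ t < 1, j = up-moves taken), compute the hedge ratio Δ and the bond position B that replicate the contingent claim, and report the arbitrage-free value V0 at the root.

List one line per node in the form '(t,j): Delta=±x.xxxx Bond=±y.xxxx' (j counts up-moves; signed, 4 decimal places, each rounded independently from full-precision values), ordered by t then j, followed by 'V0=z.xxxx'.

No-arbitrage ⇒ martingale measure with p* = (R−d)/(u−d) = 0.5938.
Terminal payoffs: V(1,0)=20.6700, V(1,1)=0.0000
Node (0,0) S=125.0000: V=(p*·0.0000+(1−p*)·20.6700)/1.05=7.9973; Δ=(0.0000−20.6700)/(147.5000−107.5000)=-0.5167; B=V−Δ·S=72.5911
Check: Δ(0,0)·S0 + B(0,0) = 7.9973 = V0.

(0,0): Delta=-0.5167 Bond=72.5911
V0=7.9973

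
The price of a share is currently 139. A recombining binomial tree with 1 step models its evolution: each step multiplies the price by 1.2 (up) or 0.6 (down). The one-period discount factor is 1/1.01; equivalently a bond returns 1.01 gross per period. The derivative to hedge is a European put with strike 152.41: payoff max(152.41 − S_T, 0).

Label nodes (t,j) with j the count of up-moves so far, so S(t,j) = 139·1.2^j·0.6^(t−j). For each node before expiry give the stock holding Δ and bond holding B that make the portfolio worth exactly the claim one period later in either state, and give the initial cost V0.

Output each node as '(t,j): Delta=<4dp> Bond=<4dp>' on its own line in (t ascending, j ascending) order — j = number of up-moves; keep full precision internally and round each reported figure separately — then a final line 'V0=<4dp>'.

Risk-neutral probability p* = (R−d)/(u−d) = (1.01−0.6)/(1.2−0.6) = 0.6833.
Payoff layer (t=1): V(1,0)=69.0100, V(1,1)=0.0000
Node (0,0) S=139.0000: V=(p*·0.0000+(1−p*)·69.0100)/1.01=21.6368; Δ=(0.0000−69.0100)/(166.8000−83.4000)=-0.8275; B=V−Δ·S=136.6535
Check: Δ(0,0)·S0 + B(0,0) = 21.6368 = V0.

(0,0): Delta=-0.8275 Bond=136.6535
V0=21.6368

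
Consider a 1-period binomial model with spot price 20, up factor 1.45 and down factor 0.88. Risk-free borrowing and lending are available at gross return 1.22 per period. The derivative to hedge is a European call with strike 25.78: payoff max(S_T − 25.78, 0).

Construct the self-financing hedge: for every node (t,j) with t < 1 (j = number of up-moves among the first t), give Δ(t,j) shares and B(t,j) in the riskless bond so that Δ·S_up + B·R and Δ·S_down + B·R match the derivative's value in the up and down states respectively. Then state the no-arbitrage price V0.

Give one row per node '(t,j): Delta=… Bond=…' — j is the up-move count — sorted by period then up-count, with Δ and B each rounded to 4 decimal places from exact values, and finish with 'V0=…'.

(0,0): Delta=0.2825 Bond=-4.0748
V0=1.5743

No-arbitrage ⇒ martingale measure with p* = (R−d)/(u−d) = 0.5965.
At expiry t=1: V(1,0)=0.0000, V(1,1)=3.2200
Node (0,0) S=20.0000: V=(p*·3.2200+(1−p*)·0.0000)/1.22=1.5743; Δ=(3.2200−0.0000)/(29.0000−17.6000)=0.2825; B=V−Δ·S=-4.0748
The time-0 hedge costs 1.5743, which is the no-arbitrage price.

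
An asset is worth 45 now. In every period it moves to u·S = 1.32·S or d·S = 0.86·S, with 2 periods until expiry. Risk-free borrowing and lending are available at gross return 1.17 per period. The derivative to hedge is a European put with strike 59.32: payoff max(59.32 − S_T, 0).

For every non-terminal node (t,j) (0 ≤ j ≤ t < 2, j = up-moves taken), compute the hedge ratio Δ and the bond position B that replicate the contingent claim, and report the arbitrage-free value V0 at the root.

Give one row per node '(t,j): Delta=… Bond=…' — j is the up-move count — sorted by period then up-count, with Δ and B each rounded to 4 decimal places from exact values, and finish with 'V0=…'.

(0,0): Delta=-0.4689 Bond=25.7656
(1,0): Delta=-1.0000 Bond=50.7009
(1,1): Delta=-0.3014 Bond=20.1998
V0=4.6669

No-arbitrage ⇒ martingale measure with p* = (R−d)/(u−d) = 0.6739.
Terminal payoffs: V(2,0)=26.0380, V(2,1)=8.2360, V(2,2)=0.0000
Node (1,0) S=38.7000: V=(p*·8.2360+(1−p*)·26.0380)/1.17=12.0009; Δ=(8.2360−26.0380)/(51.0840−33.2820)=-1.0000; B=V−Δ·S=50.7009
Node (1,1) S=59.4000: V=(p*·0.0000+(1−p*)·8.2360)/1.17=2.2954; Δ=(0.0000−8.2360)/(78.4080−51.0840)=-0.3014; B=V−Δ·S=20.1998
Node (0,0) S=45.0000: V=(p*·2.2954+(1−p*)·12.0009)/1.17=4.6669; Δ=(2.2954−12.0009)/(59.4000−38.7000)=-0.4689; B=V−Δ·S=25.7656
Root portfolio cost Δ·45+B reproduces V0=4.6669.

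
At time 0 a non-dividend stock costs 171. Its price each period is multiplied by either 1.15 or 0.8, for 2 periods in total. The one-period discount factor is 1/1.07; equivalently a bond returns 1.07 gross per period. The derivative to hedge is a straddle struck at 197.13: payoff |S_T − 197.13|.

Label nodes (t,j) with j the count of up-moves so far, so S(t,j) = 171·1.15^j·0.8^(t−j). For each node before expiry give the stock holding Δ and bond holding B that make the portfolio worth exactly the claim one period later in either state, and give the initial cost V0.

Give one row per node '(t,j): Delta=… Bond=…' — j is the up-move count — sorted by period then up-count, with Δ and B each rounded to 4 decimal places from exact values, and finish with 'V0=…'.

No-arbitrage ⇒ martingale measure with p* = (R−d)/(u−d) = 0.7714.
Terminal values V(2,·): V(2,0)=87.6900, V(2,1)=39.8100, V(2,2)=29.0175
(1,0): S=136.8000. Δ = (V_up−V_dn)/(S_up−S_dn) = (39.8100−87.6900)/(157.3200−109.4400) = -1.0000. V = [p*·39.8100 + (1−p*)·87.6900]/1.07 = 47.4336. B = V − Δ·S = 184.2336.
(1,1): S=196.6500. Δ = (V_up−V_dn)/(S_up−S_dn) = (29.0175−39.8100)/(226.1475−157.3200) = -0.1568. V = [p*·29.0175 + (1−p*)·39.8100]/1.07 = 29.4246. B = V − Δ·S = 60.2603.
(0,0): S=171.0000. Δ = (V_up−V_dn)/(S_up−S_dn) = (29.4246−47.4336)/(196.6500−136.8000) = -0.3009. V = [p*·29.4246 + (1−p*)·47.4336]/1.07 = 31.3467. B = V − Δ·S = 82.8010.
Self-financing check: at every node Δ·S+B equals the discounted successor values.

(0,0): Delta=-0.3009 Bond=82.8010
(1,0): Delta=-1.0000 Bond=184.2336
(1,1): Delta=-0.1568 Bond=60.2603
V0=31.3467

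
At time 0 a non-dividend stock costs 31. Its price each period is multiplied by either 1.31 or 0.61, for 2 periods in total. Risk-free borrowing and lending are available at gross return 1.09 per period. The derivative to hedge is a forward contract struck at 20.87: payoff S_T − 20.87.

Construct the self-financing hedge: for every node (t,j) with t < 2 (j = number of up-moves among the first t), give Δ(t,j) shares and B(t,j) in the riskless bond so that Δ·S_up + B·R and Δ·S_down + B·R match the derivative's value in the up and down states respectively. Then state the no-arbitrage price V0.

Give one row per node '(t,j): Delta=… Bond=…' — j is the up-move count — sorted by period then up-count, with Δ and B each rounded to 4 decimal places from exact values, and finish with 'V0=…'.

(0,0): Delta=1.0000 Bond=-17.5659
(1,0): Delta=1.0000 Bond=-19.1468
(1,1): Delta=1.0000 Bond=-19.1468
V0=13.4341

No-arbitrage ⇒ martingale measure with p* = (R−d)/(u−d) = 0.6857.
At expiry t=2: V(2,0)=-9.3349, V(2,1)=3.9021, V(2,2)=32.3291
  t=1,j=0: stock 18.9100 → up 24.7721 (V=3.9021), down 11.5351 (V=-9.3349). Price -0.2368; hedge Δ=1.0000, bond B=-19.1468.
  t=1,j=1: stock 40.6100 → up 53.1991 (V=32.3291), down 24.7721 (V=3.9021). Price 21.4632; hedge Δ=1.0000, bond B=-19.1468.
  t=0,j=0: stock 31.0000 → up 40.6100 (V=21.4632), down 18.9100 (V=-0.2368). Price 13.4341; hedge Δ=1.0000, bond B=-17.5659.
Each (Δ,B) replicates both successor values, so the strategy is self-financing and V0 is arbitrage-free.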